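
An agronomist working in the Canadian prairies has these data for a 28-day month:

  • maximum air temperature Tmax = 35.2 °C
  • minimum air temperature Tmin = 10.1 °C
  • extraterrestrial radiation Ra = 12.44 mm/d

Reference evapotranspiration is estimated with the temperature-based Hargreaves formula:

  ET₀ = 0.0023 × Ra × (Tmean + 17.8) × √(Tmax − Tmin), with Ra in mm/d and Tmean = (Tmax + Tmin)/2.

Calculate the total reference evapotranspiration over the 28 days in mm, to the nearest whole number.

Tmean = (35.2 + 10.1)/2 = 22.65 °C
ET₀ = 0.0023 × 12.44 × (22.65 + 17.8) × √25.1 = 0.0023 × 12.44 × 40.45 × 5.0100 = 5.7984 mm/d
Over 28 days: 5.7984 × 28 = 162.355 mm

162 mm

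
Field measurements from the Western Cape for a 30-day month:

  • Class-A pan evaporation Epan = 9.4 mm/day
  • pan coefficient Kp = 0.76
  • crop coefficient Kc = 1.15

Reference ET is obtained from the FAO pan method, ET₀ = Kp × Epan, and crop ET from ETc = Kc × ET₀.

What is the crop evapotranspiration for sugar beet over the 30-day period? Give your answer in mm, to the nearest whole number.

246 mm

ET₀ = 0.76 × 9.4 = 7.1440 mm/d
ETc = Kc × ET₀ = 1.15 × 7.1440 = 8.2156 mm/d
Over 30 days: 8.2156 × 30 = 246.468 mm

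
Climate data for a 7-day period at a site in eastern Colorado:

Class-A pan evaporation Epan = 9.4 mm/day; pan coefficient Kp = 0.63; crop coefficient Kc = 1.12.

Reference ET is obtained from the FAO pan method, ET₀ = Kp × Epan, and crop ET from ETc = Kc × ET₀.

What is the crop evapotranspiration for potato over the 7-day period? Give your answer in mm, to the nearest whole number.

ET₀ = 0.63 × 9.4 = 5.9220 mm/d
ETc = Kc × ET₀ = 1.12 × 5.9220 = 6.6326 mm/d
Over 7 days: 6.6326 × 7 = 46.428 mm

46 mm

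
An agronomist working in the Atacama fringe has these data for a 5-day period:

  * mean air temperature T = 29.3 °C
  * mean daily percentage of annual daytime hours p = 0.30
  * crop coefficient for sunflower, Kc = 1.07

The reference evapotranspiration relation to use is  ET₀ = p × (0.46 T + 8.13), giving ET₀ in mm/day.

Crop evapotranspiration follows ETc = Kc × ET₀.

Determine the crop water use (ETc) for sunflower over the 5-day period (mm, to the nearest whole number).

35 mm

ET₀ = 0.30 × (0.46 × 29.3 + 8.13) = 0.30 × 21.608 = 6.4824 mm/d
ETc = Kc × ET₀ = 1.07 × 6.4824 = 6.9362 mm/d
Over 5 days: 6.9362 × 5 = 34.681 mm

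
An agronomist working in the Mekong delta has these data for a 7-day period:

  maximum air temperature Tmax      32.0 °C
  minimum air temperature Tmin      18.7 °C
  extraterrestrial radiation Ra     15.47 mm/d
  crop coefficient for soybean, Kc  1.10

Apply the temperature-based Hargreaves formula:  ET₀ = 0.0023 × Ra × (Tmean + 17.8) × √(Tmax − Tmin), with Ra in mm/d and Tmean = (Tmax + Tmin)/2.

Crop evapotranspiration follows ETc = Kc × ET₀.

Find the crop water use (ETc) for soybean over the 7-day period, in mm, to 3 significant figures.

Tmean = (32.0 + 18.7)/2 = 25.35 °C
ET₀ = 0.0023 × 15.47 × (25.35 + 17.8) × √13.3 = 0.0023 × 15.47 × 43.15 × 3.6469 = 5.5992 mm/d
ETc = Kc × ET₀ = 1.10 × 5.5992 = 6.1591 mm/d
Over 7 days: 6.1591 × 7 = 43.114 mm

43.1 mm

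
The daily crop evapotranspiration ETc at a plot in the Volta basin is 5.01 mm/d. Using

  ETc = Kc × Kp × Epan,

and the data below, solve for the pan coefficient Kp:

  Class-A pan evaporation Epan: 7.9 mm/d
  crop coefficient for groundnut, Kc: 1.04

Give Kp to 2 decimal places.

0.61

ETc = Kc × Kp × Epan  ⇒  Kp = ETc / (Kc × Epan)
Kp = 5.01 / (1.04 × 7.9) = 5.01 / 8.216 = 0.6098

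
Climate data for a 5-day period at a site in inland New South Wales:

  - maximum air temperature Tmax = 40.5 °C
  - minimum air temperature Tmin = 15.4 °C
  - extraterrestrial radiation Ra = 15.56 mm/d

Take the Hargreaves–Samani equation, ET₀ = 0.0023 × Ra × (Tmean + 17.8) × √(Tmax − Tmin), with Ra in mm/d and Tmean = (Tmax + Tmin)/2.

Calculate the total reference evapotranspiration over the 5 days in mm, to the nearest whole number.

Tmean = (40.5 + 15.4)/2 = 27.95 °C
ET₀ = 0.0023 × 15.56 × (27.95 + 17.8) × √25.1 = 0.0023 × 15.56 × 45.75 × 5.0100 = 8.2029 mm/d
Over 5 days: 8.2029 × 5 = 41.015 mm

41 mm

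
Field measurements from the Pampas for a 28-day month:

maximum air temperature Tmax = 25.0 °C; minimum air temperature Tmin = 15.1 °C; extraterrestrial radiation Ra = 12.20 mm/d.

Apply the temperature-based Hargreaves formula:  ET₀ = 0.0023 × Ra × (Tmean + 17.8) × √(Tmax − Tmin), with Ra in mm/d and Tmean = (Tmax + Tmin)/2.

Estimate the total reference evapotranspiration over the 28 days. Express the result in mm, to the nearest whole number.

Tmean = (25.0 + 15.1)/2 = 20.05 °C
ET₀ = 0.0023 × 12.20 × (20.05 + 17.8) × √9.9 = 0.0023 × 12.20 × 37.85 × 3.1464 = 3.3417 mm/d
Over 28 days: 3.3417 × 28 = 93.568 mm

94 mm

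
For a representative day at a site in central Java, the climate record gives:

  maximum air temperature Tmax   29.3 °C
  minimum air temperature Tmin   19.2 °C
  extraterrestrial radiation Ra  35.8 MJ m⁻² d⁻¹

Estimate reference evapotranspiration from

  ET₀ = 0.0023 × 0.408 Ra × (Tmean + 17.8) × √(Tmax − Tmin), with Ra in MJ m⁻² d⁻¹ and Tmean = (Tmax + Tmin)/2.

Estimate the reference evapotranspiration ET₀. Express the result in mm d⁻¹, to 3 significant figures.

Tmean = (29.3 + 19.2)/2 = 24.25 °C
0.408 Ra = 0.408 × 35.8 = 14.6064 mm/d equivalent
ET₀ = 0.0023 × 14.6064 × (24.25 + 17.8) × √10.1 = 0.0023 × 14.6064 × 42.05 × 3.1780 = 4.4894 mm/d

4.49 mm d⁻¹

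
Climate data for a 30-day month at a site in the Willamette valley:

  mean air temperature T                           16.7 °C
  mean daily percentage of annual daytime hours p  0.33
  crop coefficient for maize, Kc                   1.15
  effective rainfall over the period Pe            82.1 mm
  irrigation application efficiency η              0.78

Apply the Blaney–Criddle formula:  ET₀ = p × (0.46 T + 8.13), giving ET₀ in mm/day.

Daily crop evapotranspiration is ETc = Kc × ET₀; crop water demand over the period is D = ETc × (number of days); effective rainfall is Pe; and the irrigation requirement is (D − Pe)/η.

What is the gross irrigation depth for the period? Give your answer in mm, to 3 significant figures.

ET₀ = 0.33 × (0.46 × 16.7 + 8.13) = 0.33 × 15.812 = 5.2180 mm/d
ETc = Kc × ET₀ = 1.15 × 5.2180 = 6.0007 mm/d
Crop demand D = ETc × 30 d = 6.0007 × 30 = 180.021 mm
D − Pe = 180.021 − 82.1 = 97.921 mm
Gross irrigation = 97.921 / 0.78 = 125.540 mm

126 mm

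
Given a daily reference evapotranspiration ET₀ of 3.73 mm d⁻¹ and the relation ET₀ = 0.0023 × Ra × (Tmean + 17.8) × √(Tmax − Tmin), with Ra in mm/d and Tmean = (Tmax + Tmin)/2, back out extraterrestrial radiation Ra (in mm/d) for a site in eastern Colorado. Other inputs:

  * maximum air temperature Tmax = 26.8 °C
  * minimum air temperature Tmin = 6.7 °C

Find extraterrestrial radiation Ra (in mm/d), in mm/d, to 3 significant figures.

10.5 mm/d

Tmean = 16.75 °C; √ΔT = 4.4833
Ra = ET₀ / [0.0023 × (Tmean+17.8) × √ΔT] = 3.73 / (0.0023 × 34.55 × 4.4833) = 10.470 mm/d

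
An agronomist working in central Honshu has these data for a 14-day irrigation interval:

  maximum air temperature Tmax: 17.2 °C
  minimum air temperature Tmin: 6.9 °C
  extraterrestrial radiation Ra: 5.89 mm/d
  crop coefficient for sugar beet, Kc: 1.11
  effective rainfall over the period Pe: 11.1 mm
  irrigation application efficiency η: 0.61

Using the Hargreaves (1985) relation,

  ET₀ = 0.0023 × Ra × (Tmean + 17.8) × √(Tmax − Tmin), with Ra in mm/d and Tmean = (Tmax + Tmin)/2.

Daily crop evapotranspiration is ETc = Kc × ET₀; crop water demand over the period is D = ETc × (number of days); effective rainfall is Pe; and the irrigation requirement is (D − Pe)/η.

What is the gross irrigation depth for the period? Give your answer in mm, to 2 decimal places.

14.87 mm

Tmean = (17.2 + 6.9)/2 = 12.05 °C
ET₀ = 0.0023 × 5.89 × (12.05 + 17.8) × √10.3 = 0.0023 × 5.89 × 29.85 × 3.2094 = 1.2978 mm/d
ETc = Kc × ET₀ = 1.11 × 1.2978 = 1.4406 mm/d
Crop demand D = ETc × 14 d = 1.4406 × 14 = 20.168 mm
D − Pe = 20.168 − 11.1 = 9.068 mm
Gross irrigation = 9.068 / 0.61 = 14.866 mm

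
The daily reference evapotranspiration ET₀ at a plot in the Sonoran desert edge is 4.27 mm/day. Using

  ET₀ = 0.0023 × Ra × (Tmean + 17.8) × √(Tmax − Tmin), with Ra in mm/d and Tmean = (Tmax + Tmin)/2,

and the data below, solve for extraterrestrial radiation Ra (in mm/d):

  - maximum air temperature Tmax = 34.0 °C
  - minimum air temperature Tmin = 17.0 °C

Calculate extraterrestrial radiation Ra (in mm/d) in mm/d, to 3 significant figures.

10.4 mm/d

Tmean = 25.50 °C; √ΔT = 4.1231
Ra = ET₀ / [0.0023 × (Tmean+17.8) × √ΔT] = 4.27 / (0.0023 × 43.30 × 4.1231) = 10.399 mm/d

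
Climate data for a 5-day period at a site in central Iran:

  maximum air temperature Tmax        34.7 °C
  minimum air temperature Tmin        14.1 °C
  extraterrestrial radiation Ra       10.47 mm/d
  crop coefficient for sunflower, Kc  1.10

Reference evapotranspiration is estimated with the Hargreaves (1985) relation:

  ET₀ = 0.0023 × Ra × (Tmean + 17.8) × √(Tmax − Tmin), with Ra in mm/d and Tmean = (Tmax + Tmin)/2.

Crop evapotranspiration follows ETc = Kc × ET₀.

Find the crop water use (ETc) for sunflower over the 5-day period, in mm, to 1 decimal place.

25.4 mm

Tmean = (34.7 + 14.1)/2 = 24.40 °C
ET₀ = 0.0023 × 10.47 × (24.40 + 17.8) × √20.6 = 0.0023 × 10.47 × 42.20 × 4.5387 = 4.6123 mm/d
ETc = Kc × ET₀ = 1.10 × 4.6123 = 5.0735 mm/d
Over 5 days: 5.0735 × 5 = 25.368 mm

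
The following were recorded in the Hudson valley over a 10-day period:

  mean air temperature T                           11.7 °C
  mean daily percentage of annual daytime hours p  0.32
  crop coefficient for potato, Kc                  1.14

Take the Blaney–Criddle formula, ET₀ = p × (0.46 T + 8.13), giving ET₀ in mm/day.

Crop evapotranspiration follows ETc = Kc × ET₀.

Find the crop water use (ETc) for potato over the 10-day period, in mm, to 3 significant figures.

49.3 mm

ET₀ = 0.32 × (0.46 × 11.7 + 8.13) = 0.32 × 13.512 = 4.3238 mm/d
ETc = Kc × ET₀ = 1.14 × 4.3238 = 4.9291 mm/d
Over 10 days: 4.9291 × 10 = 49.291 mm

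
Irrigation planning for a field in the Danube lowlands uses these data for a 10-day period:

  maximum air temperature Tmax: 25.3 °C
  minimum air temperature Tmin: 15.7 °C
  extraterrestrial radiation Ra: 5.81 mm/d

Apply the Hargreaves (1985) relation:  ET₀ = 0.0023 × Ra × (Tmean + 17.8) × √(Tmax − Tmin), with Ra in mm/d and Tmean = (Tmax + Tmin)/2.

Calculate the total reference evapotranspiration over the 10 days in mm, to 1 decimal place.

Tmean = (25.3 + 15.7)/2 = 20.50 °C
ET₀ = 0.0023 × 5.81 × (20.50 + 17.8) × √9.6 = 0.0023 × 5.81 × 38.30 × 3.0984 = 1.5858 mm/d
Over 10 days: 1.5858 × 10 = 15.858 mm

15.9 mm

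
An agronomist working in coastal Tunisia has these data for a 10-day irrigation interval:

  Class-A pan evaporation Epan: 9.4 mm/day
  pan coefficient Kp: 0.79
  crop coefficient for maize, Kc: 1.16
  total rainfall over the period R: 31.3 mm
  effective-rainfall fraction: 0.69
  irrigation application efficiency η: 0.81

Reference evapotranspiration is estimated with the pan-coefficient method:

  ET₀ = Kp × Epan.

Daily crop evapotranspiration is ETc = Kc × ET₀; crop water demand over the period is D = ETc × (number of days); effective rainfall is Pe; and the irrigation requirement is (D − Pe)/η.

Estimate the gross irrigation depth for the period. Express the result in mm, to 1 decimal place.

ET₀ = 0.79 × 9.4 = 7.4260 mm/d
ETc = Kc × ET₀ = 1.16 × 7.4260 = 8.6142 mm/d
Crop demand D = ETc × 10 d = 8.6142 × 10 = 86.142 mm
Pe = 0.69 × 31.3 = 21.597 mm
D − Pe = 86.142 − 21.597 = 64.545 mm
Gross irrigation = 64.545 / 0.81 = 79.685 mm

79.7 mm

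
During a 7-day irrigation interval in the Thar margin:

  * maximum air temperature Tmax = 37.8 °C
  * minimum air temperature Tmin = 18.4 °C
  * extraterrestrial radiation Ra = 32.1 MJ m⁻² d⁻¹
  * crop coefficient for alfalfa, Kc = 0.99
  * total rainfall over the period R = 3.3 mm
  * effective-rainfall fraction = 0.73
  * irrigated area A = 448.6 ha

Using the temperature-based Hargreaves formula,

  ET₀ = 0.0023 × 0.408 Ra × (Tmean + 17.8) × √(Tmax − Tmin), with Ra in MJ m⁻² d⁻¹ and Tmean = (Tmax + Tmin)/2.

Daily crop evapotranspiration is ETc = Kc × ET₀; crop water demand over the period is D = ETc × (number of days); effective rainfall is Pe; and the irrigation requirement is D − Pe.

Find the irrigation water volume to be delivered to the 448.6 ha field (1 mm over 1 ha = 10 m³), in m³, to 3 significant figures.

Tmean = (37.8 + 18.4)/2 = 28.10 °C
0.408 Ra = 0.408 × 32.1 = 13.0968 mm/d equivalent
ET₀ = 0.0023 × 13.0968 × (28.10 + 17.8) × √19.4 = 0.0023 × 13.0968 × 45.90 × 4.4045 = 6.0898 mm/d
ETc = Kc × ET₀ = 0.99 × 6.0898 = 6.0289 mm/d
Crop demand D = ETc × 7 d = 6.0289 × 7 = 42.202 mm
Pe = 0.73 × 3.3 = 2.409 mm
D − Pe = 42.202 − 2.409 = 39.793 mm
Volume = 39.793 mm × 448.6 ha × 10 = 178511.4 m³

179000 m³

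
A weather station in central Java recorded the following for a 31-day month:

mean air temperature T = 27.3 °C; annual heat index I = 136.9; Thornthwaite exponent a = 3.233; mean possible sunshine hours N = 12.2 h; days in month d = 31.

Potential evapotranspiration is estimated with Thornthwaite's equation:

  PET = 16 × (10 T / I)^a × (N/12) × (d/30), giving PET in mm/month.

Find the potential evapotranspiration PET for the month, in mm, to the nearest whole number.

157 mm

10T/I = 10 × 27.3 / 136.9 = 1.9942
(10T/I)^a = 1.9942^3.233 = 9.3143
Uncorrected PET = 16 × 9.3143 = 149.029 mm
Correction = (N/12)(d/30) = (12.2/12)(31/30) = 1.0506
PET = 149.029 × 1.0506 = 156.570 mm/month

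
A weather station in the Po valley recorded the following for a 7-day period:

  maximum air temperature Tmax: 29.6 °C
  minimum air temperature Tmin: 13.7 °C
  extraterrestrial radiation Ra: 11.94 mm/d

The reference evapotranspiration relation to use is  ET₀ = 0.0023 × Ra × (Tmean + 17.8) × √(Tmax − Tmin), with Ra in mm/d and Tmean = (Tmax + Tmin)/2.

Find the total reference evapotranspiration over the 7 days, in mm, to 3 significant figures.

30.2 mm

Tmean = (29.6 + 13.7)/2 = 21.65 °C
ET₀ = 0.0023 × 11.94 × (21.65 + 17.8) × √15.9 = 0.0023 × 11.94 × 39.45 × 3.9875 = 4.3200 mm/d
Over 7 days: 4.3200 × 7 = 30.240 mm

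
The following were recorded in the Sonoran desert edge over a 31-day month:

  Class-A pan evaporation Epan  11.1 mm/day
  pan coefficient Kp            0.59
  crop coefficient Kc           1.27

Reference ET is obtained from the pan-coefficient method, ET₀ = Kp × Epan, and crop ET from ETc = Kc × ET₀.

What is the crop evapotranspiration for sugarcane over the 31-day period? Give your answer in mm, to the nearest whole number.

258 mm

ET₀ = 0.59 × 11.1 = 6.5490 mm/d
ETc = Kc × ET₀ = 1.27 × 6.5490 = 8.3172 mm/d
Over 31 days: 8.3172 × 31 = 257.833 mm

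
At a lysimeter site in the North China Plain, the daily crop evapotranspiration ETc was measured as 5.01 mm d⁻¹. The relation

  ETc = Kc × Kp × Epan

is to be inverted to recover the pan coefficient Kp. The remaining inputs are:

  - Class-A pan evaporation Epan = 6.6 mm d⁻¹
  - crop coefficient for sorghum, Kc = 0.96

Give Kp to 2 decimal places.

0.79

ETc = Kc × Kp × Epan  ⇒  Kp = ETc / (Kc × Epan)
Kp = 5.01 / (0.96 × 6.6) = 5.01 / 6.336 = 0.7907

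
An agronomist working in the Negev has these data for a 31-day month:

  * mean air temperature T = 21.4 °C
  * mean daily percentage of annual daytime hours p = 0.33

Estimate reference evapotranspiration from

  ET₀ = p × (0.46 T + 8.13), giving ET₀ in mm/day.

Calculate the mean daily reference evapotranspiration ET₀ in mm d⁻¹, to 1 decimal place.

ET₀ = 0.33 × (0.46 × 21.4 + 8.13) = 0.33 × 17.974 = 5.9314 mm/d

5.9 mm d⁻¹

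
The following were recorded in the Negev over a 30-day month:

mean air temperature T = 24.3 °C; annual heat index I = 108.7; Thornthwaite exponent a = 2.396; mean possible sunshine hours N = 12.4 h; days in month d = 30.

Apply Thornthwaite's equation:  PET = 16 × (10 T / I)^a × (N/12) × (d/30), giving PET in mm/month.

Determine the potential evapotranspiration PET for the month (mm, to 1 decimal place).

113.6 mm

10T/I = 10 × 24.3 / 108.7 = 2.2355
(10T/I)^a = 2.2355^2.396 = 6.8723
Uncorrected PET = 16 × 6.8723 = 109.957 mm
Correction = (N/12)(d/30) = (12.4/12)(30/30) = 1.0333
PET = 109.957 × 1.0333 = 113.619 mm/month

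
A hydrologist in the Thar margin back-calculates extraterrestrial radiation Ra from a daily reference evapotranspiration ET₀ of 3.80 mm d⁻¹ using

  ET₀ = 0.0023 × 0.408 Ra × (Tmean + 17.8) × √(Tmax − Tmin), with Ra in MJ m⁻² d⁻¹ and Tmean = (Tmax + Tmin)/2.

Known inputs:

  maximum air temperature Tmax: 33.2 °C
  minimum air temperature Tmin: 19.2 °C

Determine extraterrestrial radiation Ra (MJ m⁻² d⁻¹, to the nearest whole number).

25 MJ m⁻² d⁻¹

Tmean = (33.2+19.2)/2 = 26.20 °C; ΔT = 14.0
Ra = ET₀ / [0.0023 × 0.408 × (Tmean+17.8) × √ΔT]
   = 3.80 / (0.0023 × 0.408 × 44.00 × 3.7417) = 24.597 MJ m⁻² d⁻¹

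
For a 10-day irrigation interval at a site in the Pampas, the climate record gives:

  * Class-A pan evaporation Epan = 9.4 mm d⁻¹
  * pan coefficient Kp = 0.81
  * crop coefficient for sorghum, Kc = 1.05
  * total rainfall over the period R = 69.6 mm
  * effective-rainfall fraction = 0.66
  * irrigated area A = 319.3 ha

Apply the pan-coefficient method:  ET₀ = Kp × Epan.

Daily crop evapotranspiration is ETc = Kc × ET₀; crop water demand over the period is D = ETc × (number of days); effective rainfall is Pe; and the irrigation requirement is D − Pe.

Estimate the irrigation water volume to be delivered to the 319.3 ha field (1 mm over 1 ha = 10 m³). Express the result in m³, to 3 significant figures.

ET₀ = 0.81 × 9.4 = 7.6140 mm/d
ETc = Kc × ET₀ = 1.05 × 7.6140 = 7.9947 mm/d
Crop demand D = ETc × 10 d = 7.9947 × 10 = 79.947 mm
Pe = 0.66 × 69.6 = 45.936 mm
D − Pe = 79.947 − 45.936 = 34.011 mm
Volume = 34.011 mm × 319.3 ha × 10 = 108597.1 m³

109000 m³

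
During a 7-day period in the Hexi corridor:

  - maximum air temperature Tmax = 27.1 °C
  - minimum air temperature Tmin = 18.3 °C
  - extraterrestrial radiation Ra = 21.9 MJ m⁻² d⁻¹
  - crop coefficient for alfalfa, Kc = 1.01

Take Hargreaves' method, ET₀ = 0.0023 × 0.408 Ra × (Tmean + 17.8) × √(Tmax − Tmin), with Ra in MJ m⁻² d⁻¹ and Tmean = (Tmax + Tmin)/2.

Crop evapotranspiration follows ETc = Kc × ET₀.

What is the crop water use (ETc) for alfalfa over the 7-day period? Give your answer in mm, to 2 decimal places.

17.46 mm

Tmean = (27.1 + 18.3)/2 = 22.70 °C
0.408 Ra = 0.408 × 21.9 = 8.9352 mm/d equivalent
ET₀ = 0.0023 × 8.9352 × (22.70 + 17.8) × √8.8 = 0.0023 × 8.9352 × 40.50 × 2.9665 = 2.4691 mm/d
ETc = Kc × ET₀ = 1.01 × 2.4691 = 2.4938 mm/d
Over 7 days: 2.4938 × 7 = 17.457 mm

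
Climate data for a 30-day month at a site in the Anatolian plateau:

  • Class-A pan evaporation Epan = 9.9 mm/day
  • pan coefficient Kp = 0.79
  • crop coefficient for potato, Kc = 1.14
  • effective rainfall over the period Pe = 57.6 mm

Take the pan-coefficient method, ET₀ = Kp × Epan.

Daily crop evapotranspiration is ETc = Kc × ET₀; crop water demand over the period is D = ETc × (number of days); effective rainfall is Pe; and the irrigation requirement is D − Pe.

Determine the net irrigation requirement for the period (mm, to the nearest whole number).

210 mm

ET₀ = 0.79 × 9.9 = 7.8210 mm/d
ETc = Kc × ET₀ = 1.14 × 7.8210 = 8.9159 mm/d
Crop demand D = ETc × 30 d = 8.9159 × 30 = 267.477 mm
D − Pe = 267.477 − 57.6 = 209.877 mm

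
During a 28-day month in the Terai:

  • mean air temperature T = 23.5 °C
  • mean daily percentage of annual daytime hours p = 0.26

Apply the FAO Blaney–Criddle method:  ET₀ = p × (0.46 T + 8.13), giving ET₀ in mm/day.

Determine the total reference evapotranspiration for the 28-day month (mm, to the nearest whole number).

ET₀ = 0.26 × (0.46 × 23.5 + 8.13) = 0.26 × 18.940 = 4.9244 mm/d
Monthly total = 4.9244 × 28 = 137.883 mm

138 mm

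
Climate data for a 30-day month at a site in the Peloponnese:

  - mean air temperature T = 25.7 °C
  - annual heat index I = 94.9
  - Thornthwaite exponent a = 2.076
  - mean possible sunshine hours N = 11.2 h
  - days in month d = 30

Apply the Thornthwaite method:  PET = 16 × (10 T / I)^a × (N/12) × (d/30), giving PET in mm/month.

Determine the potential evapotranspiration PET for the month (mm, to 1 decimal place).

10T/I = 10 × 25.7 / 94.9 = 2.7081
(10T/I)^a = 2.7081^2.076 = 7.9106
Uncorrected PET = 16 × 7.9106 = 126.570 mm
Correction = (N/12)(d/30) = (11.2/12)(30/30) = 0.9333
PET = 126.570 × 0.9333 = 118.128 mm/month

118.1 mm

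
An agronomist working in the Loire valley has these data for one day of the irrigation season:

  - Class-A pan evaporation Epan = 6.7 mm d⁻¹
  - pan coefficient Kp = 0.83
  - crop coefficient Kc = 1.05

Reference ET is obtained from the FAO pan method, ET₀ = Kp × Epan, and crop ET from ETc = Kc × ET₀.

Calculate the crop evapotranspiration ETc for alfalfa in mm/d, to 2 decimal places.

ET₀ = 0.83 × 6.7 = 5.5610 mm/d
ETc = Kc × ET₀ = 1.05 × 5.5610 = 5.8391 mm/d

5.84 mm/d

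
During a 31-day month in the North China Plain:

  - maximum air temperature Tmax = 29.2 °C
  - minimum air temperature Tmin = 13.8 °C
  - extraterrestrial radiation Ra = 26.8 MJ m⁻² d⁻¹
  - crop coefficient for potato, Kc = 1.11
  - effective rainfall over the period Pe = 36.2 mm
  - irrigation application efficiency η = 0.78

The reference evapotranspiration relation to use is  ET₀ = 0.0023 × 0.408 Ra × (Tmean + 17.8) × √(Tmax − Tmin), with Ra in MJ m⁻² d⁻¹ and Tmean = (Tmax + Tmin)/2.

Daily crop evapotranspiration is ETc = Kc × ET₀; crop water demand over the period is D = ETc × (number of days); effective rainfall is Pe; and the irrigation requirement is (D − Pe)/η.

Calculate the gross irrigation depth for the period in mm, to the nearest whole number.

Tmean = (29.2 + 13.8)/2 = 21.50 °C
0.408 Ra = 0.408 × 26.8 = 10.9344 mm/d equivalent
ET₀ = 0.0023 × 10.9344 × (21.50 + 17.8) × √15.4 = 0.0023 × 10.9344 × 39.30 × 3.9243 = 3.8786 mm/d
ETc = Kc × ET₀ = 1.11 × 3.8786 = 4.3052 mm/d
Crop demand D = ETc × 31 d = 4.3052 × 31 = 133.461 mm
D − Pe = 133.461 − 36.2 = 97.261 mm
Gross irrigation = 97.261 / 0.78 = 124.694 mm

125 mm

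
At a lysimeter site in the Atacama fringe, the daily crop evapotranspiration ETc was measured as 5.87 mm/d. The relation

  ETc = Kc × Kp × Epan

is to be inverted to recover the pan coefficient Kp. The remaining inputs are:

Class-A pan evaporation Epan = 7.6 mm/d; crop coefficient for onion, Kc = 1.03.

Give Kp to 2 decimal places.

ETc = Kc × Kp × Epan  ⇒  Kp = ETc / (Kc × Epan)
Kp = 5.87 / (1.03 × 7.6) = 5.87 / 7.828 = 0.7499

0.75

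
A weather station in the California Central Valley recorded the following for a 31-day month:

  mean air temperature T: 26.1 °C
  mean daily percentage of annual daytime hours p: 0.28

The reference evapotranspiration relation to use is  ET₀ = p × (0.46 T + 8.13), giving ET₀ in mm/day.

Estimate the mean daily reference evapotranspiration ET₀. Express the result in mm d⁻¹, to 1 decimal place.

5.6 mm d⁻¹

ET₀ = 0.28 × (0.46 × 26.1 + 8.13) = 0.28 × 20.136 = 5.6381 mm/d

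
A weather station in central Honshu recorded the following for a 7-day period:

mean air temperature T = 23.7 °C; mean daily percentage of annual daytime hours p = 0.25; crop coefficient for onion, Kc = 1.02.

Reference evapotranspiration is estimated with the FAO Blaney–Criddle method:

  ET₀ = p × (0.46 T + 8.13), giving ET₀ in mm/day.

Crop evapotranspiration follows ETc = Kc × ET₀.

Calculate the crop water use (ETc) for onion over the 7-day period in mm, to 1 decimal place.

ET₀ = 0.25 × (0.46 × 23.7 + 8.13) = 0.25 × 19.032 = 4.7580 mm/d
ETc = Kc × ET₀ = 1.02 × 4.7580 = 4.8532 mm/d
Over 7 days: 4.8532 × 7 = 33.972 mm

34.0 mm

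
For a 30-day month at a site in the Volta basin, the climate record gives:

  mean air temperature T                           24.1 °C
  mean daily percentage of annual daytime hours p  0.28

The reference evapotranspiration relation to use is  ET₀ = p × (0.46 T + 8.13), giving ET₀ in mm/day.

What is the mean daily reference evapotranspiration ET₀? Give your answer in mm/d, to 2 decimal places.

ET₀ = 0.28 × (0.46 × 24.1 + 8.13) = 0.28 × 19.216 = 5.3805 mm/d

5.38 mm/d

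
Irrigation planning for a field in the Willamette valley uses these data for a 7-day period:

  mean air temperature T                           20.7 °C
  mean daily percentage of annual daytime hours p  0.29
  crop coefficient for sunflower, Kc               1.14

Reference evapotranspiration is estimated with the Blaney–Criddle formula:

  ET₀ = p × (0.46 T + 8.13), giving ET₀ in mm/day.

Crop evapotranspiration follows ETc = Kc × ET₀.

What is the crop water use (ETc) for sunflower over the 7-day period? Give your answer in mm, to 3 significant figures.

40.9 mm

ET₀ = 0.29 × (0.46 × 20.7 + 8.13) = 0.29 × 17.652 = 5.1191 mm/d
ETc = Kc × ET₀ = 1.14 × 5.1191 = 5.8358 mm/d
Over 7 days: 5.8358 × 7 = 40.851 mm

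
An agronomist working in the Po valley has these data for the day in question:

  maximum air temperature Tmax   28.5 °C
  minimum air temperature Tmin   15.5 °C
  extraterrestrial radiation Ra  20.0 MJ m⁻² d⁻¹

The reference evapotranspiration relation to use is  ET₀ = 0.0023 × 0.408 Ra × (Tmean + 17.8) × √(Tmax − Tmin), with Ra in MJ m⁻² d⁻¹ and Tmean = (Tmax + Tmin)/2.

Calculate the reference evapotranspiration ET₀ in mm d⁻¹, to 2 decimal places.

Tmean = (28.5 + 15.5)/2 = 22.00 °C
0.408 Ra = 0.408 × 20.0 = 8.1600 mm/d equivalent
ET₀ = 0.0023 × 8.1600 × (22.00 + 17.8) × √13.0 = 0.0023 × 8.1600 × 39.80 × 3.6056 = 2.6933 mm/d

2.69 mm d⁻¹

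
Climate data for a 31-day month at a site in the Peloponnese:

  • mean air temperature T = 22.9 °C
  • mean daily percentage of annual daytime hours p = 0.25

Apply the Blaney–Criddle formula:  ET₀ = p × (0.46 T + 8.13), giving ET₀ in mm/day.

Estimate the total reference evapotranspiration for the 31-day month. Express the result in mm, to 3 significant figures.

ET₀ = 0.25 × (0.46 × 22.9 + 8.13) = 0.25 × 18.664 = 4.6660 mm/d
Monthly total = 4.6660 × 31 = 144.646 mm

145 mm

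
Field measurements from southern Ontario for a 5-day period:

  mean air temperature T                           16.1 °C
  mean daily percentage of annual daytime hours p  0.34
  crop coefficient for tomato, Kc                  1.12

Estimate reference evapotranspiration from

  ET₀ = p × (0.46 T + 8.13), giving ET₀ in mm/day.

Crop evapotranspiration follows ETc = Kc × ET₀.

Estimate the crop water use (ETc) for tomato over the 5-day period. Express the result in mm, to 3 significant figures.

ET₀ = 0.34 × (0.46 × 16.1 + 8.13) = 0.34 × 15.536 = 5.2822 mm/d
ETc = Kc × ET₀ = 1.12 × 5.2822 = 5.9161 mm/d
Over 5 days: 5.9161 × 5 = 29.581 mm

29.6 mm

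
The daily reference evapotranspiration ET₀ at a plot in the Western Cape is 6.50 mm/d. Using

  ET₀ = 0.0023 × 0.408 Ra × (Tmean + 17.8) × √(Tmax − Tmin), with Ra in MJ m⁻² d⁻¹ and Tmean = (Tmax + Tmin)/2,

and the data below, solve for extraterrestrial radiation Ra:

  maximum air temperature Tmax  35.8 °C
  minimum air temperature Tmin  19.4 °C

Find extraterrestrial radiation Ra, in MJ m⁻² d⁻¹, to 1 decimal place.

Tmean = (35.8+19.4)/2 = 27.60 °C; ΔT = 16.4
Ra = ET₀ / [0.0023 × 0.408 × (Tmean+17.8) × √ΔT]
   = 6.50 / (0.0023 × 0.408 × 45.40 × 4.0497) = 37.674 MJ m⁻² d⁻¹

37.7 MJ m⁻² d⁻¹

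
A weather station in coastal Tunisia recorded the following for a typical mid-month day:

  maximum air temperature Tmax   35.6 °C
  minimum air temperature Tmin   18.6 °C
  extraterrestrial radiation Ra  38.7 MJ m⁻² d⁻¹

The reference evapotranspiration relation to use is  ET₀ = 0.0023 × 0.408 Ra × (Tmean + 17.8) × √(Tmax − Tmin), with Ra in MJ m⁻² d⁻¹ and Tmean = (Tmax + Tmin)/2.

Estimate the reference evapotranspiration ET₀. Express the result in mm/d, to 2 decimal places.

6.72 mm/d

Tmean = (35.6 + 18.6)/2 = 27.10 °C
0.408 Ra = 0.408 × 38.7 = 15.7896 mm/d equivalent
ET₀ = 0.0023 × 15.7896 × (27.10 + 17.8) × √17.0 = 0.0023 × 15.7896 × 44.90 × 4.1231 = 6.7231 mm/d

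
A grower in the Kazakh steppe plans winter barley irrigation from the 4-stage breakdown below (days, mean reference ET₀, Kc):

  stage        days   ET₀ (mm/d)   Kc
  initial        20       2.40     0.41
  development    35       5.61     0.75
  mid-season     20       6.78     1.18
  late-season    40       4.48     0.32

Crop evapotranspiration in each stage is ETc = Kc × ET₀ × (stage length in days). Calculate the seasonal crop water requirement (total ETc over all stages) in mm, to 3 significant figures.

initial: 0.41 × 2.40 × 20 = 19.68 mm
development: 0.75 × 5.61 × 35 = 147.26 mm
mid-season: 1.18 × 6.78 × 20 = 160.01 mm
late-season: 0.32 × 4.48 × 40 = 57.34 mm
Seasonal total = 384.29 mm

384 mm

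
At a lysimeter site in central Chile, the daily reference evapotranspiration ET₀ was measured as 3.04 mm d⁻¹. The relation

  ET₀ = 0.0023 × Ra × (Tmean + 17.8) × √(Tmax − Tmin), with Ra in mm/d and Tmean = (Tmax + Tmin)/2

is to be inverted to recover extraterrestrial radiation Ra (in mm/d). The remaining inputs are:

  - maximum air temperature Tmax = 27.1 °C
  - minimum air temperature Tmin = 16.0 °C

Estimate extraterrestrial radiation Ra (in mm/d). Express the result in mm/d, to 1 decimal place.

10.1 mm/d

Tmean = 21.55 °C; √ΔT = 3.3317
Ra = ET₀ / [0.0023 × (Tmean+17.8) × √ΔT] = 3.04 / (0.0023 × 39.35 × 3.3317) = 10.082 mm/d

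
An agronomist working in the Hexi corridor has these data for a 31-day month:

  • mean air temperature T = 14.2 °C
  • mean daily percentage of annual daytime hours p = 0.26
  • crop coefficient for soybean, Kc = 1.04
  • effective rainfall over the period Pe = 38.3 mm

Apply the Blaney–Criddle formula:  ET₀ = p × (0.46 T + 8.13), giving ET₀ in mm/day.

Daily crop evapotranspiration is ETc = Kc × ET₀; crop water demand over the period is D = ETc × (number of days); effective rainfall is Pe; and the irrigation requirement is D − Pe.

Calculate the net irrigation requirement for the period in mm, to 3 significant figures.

ET₀ = 0.26 × (0.46 × 14.2 + 8.13) = 0.26 × 14.662 = 3.8121 mm/d
ETc = Kc × ET₀ = 1.04 × 3.8121 = 3.9646 mm/d
Crop demand D = ETc × 31 d = 3.9646 × 31 = 122.903 mm
D − Pe = 122.903 − 38.3 = 84.603 mm

84.6 mm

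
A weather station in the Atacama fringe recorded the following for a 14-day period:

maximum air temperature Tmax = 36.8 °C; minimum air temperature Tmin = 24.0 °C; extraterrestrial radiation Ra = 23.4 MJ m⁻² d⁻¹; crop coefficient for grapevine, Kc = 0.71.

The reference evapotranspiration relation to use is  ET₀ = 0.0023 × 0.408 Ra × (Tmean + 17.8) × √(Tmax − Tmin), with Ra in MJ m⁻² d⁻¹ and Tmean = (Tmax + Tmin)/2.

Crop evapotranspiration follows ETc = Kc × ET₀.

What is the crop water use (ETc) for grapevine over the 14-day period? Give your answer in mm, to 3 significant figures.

Tmean = (36.8 + 24.0)/2 = 30.40 °C
0.408 Ra = 0.408 × 23.4 = 9.5472 mm/d equivalent
ET₀ = 0.0023 × 9.5472 × (30.40 + 17.8) × √12.8 = 0.0023 × 9.5472 × 48.20 × 3.5777 = 3.7866 mm/d
ETc = Kc × ET₀ = 0.71 × 3.7866 = 2.6885 mm/d
Over 14 days: 2.6885 × 14 = 37.639 mm

37.6 mm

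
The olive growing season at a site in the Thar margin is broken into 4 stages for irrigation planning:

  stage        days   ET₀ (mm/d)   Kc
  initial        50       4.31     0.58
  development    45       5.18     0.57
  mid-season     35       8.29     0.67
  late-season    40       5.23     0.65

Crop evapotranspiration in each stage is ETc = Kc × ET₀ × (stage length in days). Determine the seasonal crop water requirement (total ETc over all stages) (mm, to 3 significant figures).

initial: 0.58 × 4.31 × 50 = 124.99 mm
development: 0.57 × 5.18 × 45 = 132.87 mm
mid-season: 0.67 × 8.29 × 35 = 194.40 mm
late-season: 0.65 × 5.23 × 40 = 135.98 mm
Seasonal total = 588.24 mm

588 mm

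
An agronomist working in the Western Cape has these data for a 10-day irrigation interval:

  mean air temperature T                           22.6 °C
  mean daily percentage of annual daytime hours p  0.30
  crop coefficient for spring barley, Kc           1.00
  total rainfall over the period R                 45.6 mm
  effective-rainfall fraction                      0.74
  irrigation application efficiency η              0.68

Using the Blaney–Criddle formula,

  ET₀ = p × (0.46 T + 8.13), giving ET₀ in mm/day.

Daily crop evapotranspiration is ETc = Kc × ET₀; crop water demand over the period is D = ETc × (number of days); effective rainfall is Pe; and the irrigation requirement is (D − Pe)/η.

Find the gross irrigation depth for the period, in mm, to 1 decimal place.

32.1 mm

ET₀ = 0.30 × (0.46 × 22.6 + 8.13) = 0.30 × 18.526 = 5.5578 mm/d
ETc = Kc × ET₀ = 1.00 × 5.5578 = 5.5578 mm/d
Crop demand D = ETc × 10 d = 5.5578 × 10 = 55.578 mm
Pe = 0.74 × 45.6 = 33.744 mm
D − Pe = 55.578 − 33.744 = 21.834 mm
Gross irrigation = 21.834 / 0.68 = 32.109 mm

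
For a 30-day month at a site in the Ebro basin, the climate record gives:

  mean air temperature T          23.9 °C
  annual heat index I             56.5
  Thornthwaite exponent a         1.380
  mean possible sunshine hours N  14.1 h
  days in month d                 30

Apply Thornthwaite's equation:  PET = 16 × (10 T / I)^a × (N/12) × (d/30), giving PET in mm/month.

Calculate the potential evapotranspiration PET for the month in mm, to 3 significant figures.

10T/I = 10 × 23.9 / 56.5 = 4.2301
(10T/I)^a = 4.2301^1.380 = 7.3175
Uncorrected PET = 16 × 7.3175 = 117.080 mm
Correction = (N/12)(d/30) = (14.1/12)(30/30) = 1.1750
PET = 117.080 × 1.1750 = 137.569 mm/month

138 mm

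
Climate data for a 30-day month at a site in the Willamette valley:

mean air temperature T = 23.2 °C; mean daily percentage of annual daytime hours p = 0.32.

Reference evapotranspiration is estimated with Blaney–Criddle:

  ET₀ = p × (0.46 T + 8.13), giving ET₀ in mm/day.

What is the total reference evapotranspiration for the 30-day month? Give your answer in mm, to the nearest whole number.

180 mm

ET₀ = 0.32 × (0.46 × 23.2 + 8.13) = 0.32 × 18.802 = 6.0166 mm/d
Monthly total = 6.0166 × 30 = 180.498 mm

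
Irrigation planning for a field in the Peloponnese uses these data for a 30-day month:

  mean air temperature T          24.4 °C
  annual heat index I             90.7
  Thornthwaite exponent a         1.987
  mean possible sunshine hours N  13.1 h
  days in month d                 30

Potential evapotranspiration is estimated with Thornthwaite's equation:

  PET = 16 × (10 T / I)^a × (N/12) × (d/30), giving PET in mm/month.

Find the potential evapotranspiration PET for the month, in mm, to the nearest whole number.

125 mm

10T/I = 10 × 24.4 / 90.7 = 2.6902
(10T/I)^a = 2.6902^1.987 = 7.1447
Uncorrected PET = 16 × 7.1447 = 114.315 mm
Correction = (N/12)(d/30) = (13.1/12)(30/30) = 1.0917
PET = 114.315 × 1.0917 = 124.798 mm/month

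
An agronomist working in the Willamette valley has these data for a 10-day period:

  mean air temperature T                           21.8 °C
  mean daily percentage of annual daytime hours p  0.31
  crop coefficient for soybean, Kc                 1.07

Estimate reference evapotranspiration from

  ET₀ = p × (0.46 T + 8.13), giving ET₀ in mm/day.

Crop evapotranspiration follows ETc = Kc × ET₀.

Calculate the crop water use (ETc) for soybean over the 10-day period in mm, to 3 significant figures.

ET₀ = 0.31 × (0.46 × 21.8 + 8.13) = 0.31 × 18.158 = 5.6290 mm/d
ETc = Kc × ET₀ = 1.07 × 5.6290 = 6.0230 mm/d
Over 10 days: 6.0230 × 10 = 60.230 mm

60.2 mm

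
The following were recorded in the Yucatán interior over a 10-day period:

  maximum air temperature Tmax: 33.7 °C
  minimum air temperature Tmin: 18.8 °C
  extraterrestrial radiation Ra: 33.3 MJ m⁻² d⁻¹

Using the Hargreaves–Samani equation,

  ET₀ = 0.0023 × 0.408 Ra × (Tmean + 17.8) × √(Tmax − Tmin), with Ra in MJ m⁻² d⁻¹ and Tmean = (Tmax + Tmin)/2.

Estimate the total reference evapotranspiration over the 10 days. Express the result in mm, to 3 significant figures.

53.1 mm

Tmean = (33.7 + 18.8)/2 = 26.25 °C
0.408 Ra = 0.408 × 33.3 = 13.5864 mm/d equivalent
ET₀ = 0.0023 × 13.5864 × (26.25 + 17.8) × √14.9 = 0.0023 × 13.5864 × 44.05 × 3.8601 = 5.3135 mm/d
Over 10 days: 5.3135 × 10 = 53.135 mm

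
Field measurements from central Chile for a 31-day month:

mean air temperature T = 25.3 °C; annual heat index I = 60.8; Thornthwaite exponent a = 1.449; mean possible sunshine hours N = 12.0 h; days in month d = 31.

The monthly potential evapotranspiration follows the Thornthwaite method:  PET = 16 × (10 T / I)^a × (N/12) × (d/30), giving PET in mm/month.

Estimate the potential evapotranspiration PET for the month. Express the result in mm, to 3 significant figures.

130 mm

10T/I = 10 × 25.3 / 60.8 = 4.1612
(10T/I)^a = 4.1612^1.449 = 7.8931
Uncorrected PET = 16 × 7.8931 = 126.290 mm
Correction = (N/12)(d/30) = (12.0/12)(31/30) = 1.0333
PET = 126.290 × 1.0333 = 130.495 mm/month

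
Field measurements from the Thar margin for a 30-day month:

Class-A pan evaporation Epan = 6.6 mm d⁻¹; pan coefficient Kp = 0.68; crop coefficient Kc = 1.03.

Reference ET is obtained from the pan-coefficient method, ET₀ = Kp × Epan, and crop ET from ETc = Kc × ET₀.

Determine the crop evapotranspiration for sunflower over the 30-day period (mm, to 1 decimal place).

138.7 mm

ET₀ = 0.68 × 6.6 = 4.4880 mm/d
ETc = Kc × ET₀ = 1.03 × 4.4880 = 4.6226 mm/d
Over 30 days: 4.6226 × 30 = 138.678 mm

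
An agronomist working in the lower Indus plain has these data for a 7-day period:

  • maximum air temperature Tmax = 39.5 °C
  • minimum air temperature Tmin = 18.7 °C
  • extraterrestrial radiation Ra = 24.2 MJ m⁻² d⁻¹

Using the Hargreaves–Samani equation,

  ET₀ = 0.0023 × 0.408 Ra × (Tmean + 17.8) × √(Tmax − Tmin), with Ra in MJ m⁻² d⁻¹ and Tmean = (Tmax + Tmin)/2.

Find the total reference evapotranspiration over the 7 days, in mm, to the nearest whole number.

Tmean = (39.5 + 18.7)/2 = 29.10 °C
0.408 Ra = 0.408 × 24.2 = 9.8736 mm/d equivalent
ET₀ = 0.0023 × 9.8736 × (29.10 + 17.8) × √20.8 = 0.0023 × 9.8736 × 46.90 × 4.5607 = 4.8574 mm/d
Over 7 days: 4.8574 × 7 = 34.002 mm

34 mm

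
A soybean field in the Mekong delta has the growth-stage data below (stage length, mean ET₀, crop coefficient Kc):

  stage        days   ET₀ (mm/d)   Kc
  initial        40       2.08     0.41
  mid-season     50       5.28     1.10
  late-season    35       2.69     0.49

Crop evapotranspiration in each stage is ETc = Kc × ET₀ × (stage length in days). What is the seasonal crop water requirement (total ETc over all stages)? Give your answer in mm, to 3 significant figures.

initial: 0.41 × 2.08 × 40 = 34.11 mm
mid-season: 1.10 × 5.28 × 50 = 290.40 mm
late-season: 0.49 × 2.69 × 35 = 46.13 mm
Seasonal total = 370.64 mm

371 mm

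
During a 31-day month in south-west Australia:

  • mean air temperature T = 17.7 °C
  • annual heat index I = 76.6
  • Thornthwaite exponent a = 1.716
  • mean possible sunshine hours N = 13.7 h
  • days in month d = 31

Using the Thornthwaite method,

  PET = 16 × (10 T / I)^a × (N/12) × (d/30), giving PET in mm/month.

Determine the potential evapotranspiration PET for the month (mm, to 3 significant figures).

10T/I = 10 × 17.7 / 76.6 = 2.3107
(10T/I)^a = 2.3107^1.716 = 4.2090
Uncorrected PET = 16 × 4.2090 = 67.344 mm
Correction = (N/12)(d/30) = (13.7/12)(31/30) = 1.1797
PET = 67.344 × 1.1797 = 79.446 mm/month

79.4 mm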